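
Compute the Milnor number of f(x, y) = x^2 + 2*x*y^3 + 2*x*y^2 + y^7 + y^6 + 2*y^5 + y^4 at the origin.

6

The Hessian of f at 0 has rank 1. Corank 1: A-series; mu = 6 gives A_6.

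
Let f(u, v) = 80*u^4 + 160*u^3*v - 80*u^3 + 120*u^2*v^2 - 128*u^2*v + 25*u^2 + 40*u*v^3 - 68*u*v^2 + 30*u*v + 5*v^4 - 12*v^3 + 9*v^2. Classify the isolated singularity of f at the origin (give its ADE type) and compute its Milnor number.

The Hessian of f at 0 is [[50, 30], [30, 18]] with rank 1, so corank 1. A Groebner basis of the Jacobian ideal J(f) in C{u,v} is {u^2 - 45*u/2 - 27*v/2, u*v + 75*u/2 + 45*v/2, -125*u/2 + v^2 - 75*v/2}; counting standard monomials gives mu = 3. Corank 1: A-series; mu = 3 gives A_3.

Type A3, Milnor number mu = 3.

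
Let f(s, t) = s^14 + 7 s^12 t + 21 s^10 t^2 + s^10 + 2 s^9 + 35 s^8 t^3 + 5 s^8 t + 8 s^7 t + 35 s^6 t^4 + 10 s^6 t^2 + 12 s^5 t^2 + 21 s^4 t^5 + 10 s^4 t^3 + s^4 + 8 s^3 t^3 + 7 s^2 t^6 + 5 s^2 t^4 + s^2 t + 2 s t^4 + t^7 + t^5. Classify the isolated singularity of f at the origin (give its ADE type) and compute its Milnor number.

Type D_6, Milnor number mu = 6.

The Hessian of f at 0 has rank 0. Corank 2; j^3 = s^2*t has shape L^2 M (L != M), so D-series; mu = 6 gives D_6.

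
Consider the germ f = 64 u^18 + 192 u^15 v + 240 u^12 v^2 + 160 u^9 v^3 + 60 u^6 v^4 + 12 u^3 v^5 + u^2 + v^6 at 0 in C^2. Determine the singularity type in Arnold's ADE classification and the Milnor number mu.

Type A5, Milnor number mu = 5.

The Hessian of f at 0 has rank 1. Corank 1: A-series; mu = 5 gives A_5.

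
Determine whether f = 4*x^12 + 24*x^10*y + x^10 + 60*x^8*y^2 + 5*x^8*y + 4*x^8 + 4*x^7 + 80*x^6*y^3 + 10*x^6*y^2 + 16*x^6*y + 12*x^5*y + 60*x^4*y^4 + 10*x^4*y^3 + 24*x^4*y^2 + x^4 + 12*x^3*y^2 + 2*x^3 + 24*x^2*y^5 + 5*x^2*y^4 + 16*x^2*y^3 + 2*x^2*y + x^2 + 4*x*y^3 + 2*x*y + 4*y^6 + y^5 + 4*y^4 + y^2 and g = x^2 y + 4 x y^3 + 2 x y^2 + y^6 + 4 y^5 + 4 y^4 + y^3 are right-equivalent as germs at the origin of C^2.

The Hessian of f at 0 has rank 1. Corank 1: A-series; mu = 4 gives A_4. The Hessian of g at 0 has rank 0. Corank 2; j^3 = y*(x + y)^2 has shape L^2 M (L != M), so D-series; mu = 7 gives D_7. f is A_4 but g is D_7, hence not right-equivalent.

No.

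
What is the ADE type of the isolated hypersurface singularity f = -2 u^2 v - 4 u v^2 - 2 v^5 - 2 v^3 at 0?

D6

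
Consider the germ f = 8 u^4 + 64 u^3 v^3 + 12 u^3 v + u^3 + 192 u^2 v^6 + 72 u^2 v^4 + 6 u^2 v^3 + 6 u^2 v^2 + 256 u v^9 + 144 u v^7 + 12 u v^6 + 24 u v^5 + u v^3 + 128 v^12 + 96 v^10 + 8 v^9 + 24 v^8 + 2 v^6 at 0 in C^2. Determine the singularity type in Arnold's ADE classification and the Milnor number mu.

Type E7, Milnor number mu = 7.

The Hessian of f at 0 is [[0, 0], [0, 0]] with rank 0, so corank 2. A Groebner basis of the Jacobian ideal J(f) in C{u,v} is {3*u^2/4 + v^4 + v^3/4, u^3, u^2*v - u^2/4 - v^3/12, u^2 + u*v^2 + v^3/3}; counting standard monomials gives mu = 7. Corank 2; j^3 = u^3 is a perfect cube, so E-series; the 4-jet and mu = 7 give E_7.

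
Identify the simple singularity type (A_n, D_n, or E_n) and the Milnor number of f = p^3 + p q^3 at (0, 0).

Type E7, Milnor number mu = 7.

The Hessian of f at 0 has rank 0. Corank 2; j^3 = p^3 is a perfect cube, so E-series; the 4-jet and mu = 7 give E_7.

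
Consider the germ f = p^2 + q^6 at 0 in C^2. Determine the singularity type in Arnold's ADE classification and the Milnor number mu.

The Hessian of f at 0 has rank 1. Corank 1: A-series; mu = 5 gives A_5.

Type A_{5}, Milnor number mu = 5.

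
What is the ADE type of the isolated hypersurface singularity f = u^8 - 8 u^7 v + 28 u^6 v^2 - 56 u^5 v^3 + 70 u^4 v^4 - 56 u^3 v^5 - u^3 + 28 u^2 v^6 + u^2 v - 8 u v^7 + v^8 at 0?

The Hessian of f at 0 is [[0, 0], [0, 0]] with rank 0, so corank 2. A Groebner basis of the Jacobian ideal J(f) in C{u,v} is {u*v/8 + v^7, u*v^2, u^2 - u*v}; counting standard monomials gives mu = 9. Corank 2; j^3 = -u^2*(u - v) has shape L^2 M (L != M), so D-series; mu = 9 gives D_9.

D_9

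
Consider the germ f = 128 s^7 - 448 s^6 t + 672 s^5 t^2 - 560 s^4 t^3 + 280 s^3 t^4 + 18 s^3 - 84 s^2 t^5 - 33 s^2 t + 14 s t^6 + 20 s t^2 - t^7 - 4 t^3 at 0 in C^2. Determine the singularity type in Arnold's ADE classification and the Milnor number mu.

The Hessian of f at 0 is [[0, 0], [0, 0]] with rank 0, so corank 2. A Groebner basis of the Jacobian ideal J(f) in C{s,t} is {-2187*s*t/14 + t^6 + 729*t^2/7, s*t^2 - 2*t^3/3, s^2 - 7*s*t/6 + t^2/3}; counting standard monomials gives mu = 8. Corank 2; j^3 = (2*s - t)*(3*s - 2*t)^2 has shape L^2 M (L != M), so D-series; mu = 8 gives D_8.

Type D_8, Milnor number mu = 8.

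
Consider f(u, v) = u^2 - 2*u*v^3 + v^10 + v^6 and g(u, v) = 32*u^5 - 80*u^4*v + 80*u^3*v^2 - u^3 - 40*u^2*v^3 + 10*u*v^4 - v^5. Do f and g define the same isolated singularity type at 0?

No.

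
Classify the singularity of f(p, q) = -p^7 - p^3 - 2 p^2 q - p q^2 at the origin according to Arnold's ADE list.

D_8

The Hessian of f at 0 has rank 0. Corank 2; j^3 = -p*(p + q)^2 has shape L^2 M (L != M), so D-series; mu = 8 gives D_8.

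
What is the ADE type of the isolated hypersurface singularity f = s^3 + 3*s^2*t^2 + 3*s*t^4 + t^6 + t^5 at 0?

E_{8}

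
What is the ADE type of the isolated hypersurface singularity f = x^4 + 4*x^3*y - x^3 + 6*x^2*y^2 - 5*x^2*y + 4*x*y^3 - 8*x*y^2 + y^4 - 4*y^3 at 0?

The Hessian of f at 0 has rank 0. Corank 2; j^3 = -(x + y)*(x + 2*y)^2 has shape L^2 M (L != M), so D-series; mu = 5 gives D_5.

D5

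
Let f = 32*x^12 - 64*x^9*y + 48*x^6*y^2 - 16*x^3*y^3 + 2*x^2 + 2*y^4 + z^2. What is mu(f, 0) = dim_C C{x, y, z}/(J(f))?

The Hessian of f at 0 has rank 2. Corank 1: A-series; mu = 3 gives A_3.

3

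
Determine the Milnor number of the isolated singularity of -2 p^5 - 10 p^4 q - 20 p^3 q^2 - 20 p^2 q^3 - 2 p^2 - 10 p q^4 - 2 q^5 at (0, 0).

The Hessian of f at 0 has rank 1. Corank 1: A-series; mu = 4 gives A_4.

4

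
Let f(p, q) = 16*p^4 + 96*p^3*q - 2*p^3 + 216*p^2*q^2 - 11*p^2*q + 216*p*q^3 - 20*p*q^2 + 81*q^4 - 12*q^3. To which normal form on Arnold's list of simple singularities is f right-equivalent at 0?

D_{5}

The Hessian of f at 0 is [[0, 0], [0, 0]] with rank 0, so corank 2. A Groebner basis of the Jacobian ideal J(f) in C{p,q} is {p*q^2 - p*q/4 - q^2/2, p*q/8 + q^3 + q^2/4, p^2 + 7*p*q/2 + 3*q^2}; counting standard monomials gives mu = 5. Corank 2; j^3 = -(p + 2*q)^2*(2*p + 3*q) has shape L^2 M (L != M), so D-series; mu = 5 gives D_5.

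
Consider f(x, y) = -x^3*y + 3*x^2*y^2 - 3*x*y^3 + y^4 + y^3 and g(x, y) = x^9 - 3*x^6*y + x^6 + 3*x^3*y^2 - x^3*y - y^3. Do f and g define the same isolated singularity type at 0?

Yes.

The Hessian of f at 0 is [[0, 0], [0, 0]] with rank 0, so corank 2. A Groebner basis of the Jacobian ideal J(f) in C{x,y} is {x^3 - 3*x*y^2 - 3*y^2, x^2*y - 2*x*y^2, y^3}; counting standard monomials gives mu = 7. Corank 2; j^3 = y^3 is a perfect cube, so E-series; the 4-jet and mu = 7 give E_7. The Hessian of g at 0 is [[0, 0], [0, 0]] with rank 0, so corank 2. A Groebner basis of the Jacobian ideal J(g) in C{x,y} is {x^3 + 3*y^2, x^2*y, y^3}; counting standard monomials gives mu = 7. Corank 2; j^3 = -y^3 is a perfect cube, so E-series; the 4-jet and mu = 7 give E_7. Both have type E_7, hence right-equivalent.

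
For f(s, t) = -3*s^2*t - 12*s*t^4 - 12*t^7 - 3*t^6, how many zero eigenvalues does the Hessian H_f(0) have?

2

Hessian at 0 has rank 0.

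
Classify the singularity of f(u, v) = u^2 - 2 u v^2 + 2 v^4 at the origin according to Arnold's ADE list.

A3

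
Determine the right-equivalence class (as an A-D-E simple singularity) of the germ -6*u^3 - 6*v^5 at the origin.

E_{8}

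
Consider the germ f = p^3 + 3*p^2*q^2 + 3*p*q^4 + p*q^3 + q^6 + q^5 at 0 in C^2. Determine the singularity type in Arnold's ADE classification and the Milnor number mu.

Type E7, Milnor number mu = 7.

The Hessian of f at 0 has rank 0. Corank 2; j^3 = p^3 is a perfect cube, so E-series; the 4-jet and mu = 7 give E_7.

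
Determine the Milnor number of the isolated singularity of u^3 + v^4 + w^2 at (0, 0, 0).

The Hessian of f at 0 has rank 1. Corank 2; j^3 = u^3 is a perfect cube, so E-series; the 4-jet and mu = 6 give E_6.

6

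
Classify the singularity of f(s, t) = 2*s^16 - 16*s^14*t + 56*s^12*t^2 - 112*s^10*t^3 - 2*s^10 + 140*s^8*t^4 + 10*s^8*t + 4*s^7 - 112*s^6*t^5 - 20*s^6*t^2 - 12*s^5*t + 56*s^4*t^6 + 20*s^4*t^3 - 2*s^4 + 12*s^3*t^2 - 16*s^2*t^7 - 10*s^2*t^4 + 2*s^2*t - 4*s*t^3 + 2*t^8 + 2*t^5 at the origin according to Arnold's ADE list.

D_{9}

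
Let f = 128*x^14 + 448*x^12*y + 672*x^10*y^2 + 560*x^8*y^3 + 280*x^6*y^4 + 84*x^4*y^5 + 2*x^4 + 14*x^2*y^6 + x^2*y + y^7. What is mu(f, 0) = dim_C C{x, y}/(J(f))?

8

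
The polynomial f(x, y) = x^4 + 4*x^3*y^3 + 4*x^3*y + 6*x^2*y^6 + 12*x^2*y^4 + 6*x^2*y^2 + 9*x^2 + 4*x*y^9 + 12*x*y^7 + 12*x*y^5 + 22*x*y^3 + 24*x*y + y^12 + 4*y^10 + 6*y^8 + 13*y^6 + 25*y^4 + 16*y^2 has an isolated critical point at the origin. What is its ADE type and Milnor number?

Type A_3, Milnor number mu = 3.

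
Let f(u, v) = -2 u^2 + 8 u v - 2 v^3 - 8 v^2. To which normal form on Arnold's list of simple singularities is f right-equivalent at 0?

The Hessian of f at 0 is [[-4, 8], [8, -16]] with rank 1, so corank 1. A Groebner basis of the Jacobian ideal J(f) in C{u,v} is {v^2, u - 2*v}; counting standard monomials gives mu = 2. Corank 1: A-series; mu = 2 gives A_2.

A_{2}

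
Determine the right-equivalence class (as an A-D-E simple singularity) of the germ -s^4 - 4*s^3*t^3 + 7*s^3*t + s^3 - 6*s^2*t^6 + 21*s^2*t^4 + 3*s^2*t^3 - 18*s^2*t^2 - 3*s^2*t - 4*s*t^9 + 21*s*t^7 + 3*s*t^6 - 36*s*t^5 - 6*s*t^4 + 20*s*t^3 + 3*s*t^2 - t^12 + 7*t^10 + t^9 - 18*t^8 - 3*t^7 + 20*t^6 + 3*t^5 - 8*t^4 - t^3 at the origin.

The Hessian of f at 0 has rank 0. Corank 2; j^3 = (s - t)^3 is a perfect cube, so E-series; the 4-jet and mu = 7 give E_7.

E_{7}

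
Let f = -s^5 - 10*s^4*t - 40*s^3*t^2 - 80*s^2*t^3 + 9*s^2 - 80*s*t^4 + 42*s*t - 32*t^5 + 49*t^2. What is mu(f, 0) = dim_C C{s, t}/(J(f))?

The Hessian of f at 0 is [[18, 42], [42, 98]] with rank 1, so corank 1. A Groebner basis of the Jacobian ideal J(f) in C{s,t} is {t^4, s + 7*t/3}; counting standard monomials gives mu = 4. Corank 1: A-series; mu = 4 gives A_4.

4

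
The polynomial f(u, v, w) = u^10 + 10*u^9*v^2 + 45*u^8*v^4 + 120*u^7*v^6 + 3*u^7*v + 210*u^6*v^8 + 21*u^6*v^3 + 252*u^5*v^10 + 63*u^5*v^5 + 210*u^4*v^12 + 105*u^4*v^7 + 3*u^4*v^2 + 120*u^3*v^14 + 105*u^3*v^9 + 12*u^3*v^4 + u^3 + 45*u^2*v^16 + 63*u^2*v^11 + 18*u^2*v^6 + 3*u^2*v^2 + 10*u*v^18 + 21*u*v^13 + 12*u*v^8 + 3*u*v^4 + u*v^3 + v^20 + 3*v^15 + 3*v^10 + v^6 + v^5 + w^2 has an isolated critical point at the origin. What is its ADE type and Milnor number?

Type E_7, Milnor number mu = 7.

The Hessian of f at 0 has rank 1. Corank 2; j^3 = u^3 is a perfect cube, so E-series; the 4-jet and mu = 7 give E_7.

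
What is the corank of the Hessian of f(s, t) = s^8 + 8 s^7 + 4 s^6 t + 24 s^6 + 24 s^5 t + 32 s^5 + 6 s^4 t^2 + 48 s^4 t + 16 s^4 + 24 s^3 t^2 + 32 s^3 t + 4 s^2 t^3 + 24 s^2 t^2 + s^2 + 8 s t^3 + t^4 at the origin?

1

The Hessian at 0 is [[2, 0], [0, 0]] of rank 1; hence corank 1.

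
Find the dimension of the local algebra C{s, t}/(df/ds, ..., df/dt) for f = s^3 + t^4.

6

The Hessian of f at 0 is [[0, 0], [0, 0]] with rank 0, so corank 2. A Groebner basis of the Jacobian ideal J(f) in C{s,t} is {t^3, s^2}; counting standard monomials gives mu = 6. Corank 2; j^3 = s^3 is a perfect cube, so E-series; the 4-jet and mu = 6 give E_6.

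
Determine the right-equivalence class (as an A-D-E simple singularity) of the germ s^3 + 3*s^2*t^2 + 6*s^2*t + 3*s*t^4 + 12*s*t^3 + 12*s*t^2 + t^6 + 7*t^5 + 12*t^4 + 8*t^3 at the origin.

E_{8}

The Hessian of f at 0 is [[0, 0], [0, 0]] with rank 0, so corank 2. A Groebner basis of the Jacobian ideal J(f) in C{s,t} is {t^4, s^3 + 6*s^2*t - 6*s^2 - 24*s*t - 16*t^3 - 24*t^2, s^2/2 + s*t^2 + 2*s*t + 2*t^3 + 2*t^2}; counting standard monomials gives mu = 8. Corank 2; j^3 = (s + 2*t)^3 is a perfect cube, so E-series; the 5-jet and mu = 8 give E_8.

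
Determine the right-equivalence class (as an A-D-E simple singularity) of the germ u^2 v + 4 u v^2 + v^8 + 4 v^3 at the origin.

The Hessian of f at 0 is [[0, 0], [0, 0]] with rank 0, so corank 2. A Groebner basis of the Jacobian ideal J(f) in C{u,v} is {u^2/8 + v^7 - v^2/2, u^3 + 8*v^3, u*v + 2*v^2}; counting standard monomials gives mu = 9. Corank 2; j^3 = v*(u + 2*v)^2 has shape L^2 M (L != M), so D-series; mu = 9 gives D_9.

D_{9}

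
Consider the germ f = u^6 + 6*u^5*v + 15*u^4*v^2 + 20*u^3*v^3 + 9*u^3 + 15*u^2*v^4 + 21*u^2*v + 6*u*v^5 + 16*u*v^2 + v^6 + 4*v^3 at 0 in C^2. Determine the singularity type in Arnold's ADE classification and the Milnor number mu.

Type D_7, Milnor number mu = 7.

The Hessian of f at 0 is [[0, 0], [0, 0]] with rank 0, so corank 2. A Groebner basis of the Jacobian ideal J(f) in C{u,v} is {-243*u*v/2 + v^5 - 81*v^2, u*v^2 + 2*v^3/3, u^2 + 5*u*v/3 + 2*v^2/3}; counting standard monomials gives mu = 7. Corank 2; j^3 = (u + v)*(3*u + 2*v)^2 has shape L^2 M (L != M), so D-series; mu = 7 gives D_7.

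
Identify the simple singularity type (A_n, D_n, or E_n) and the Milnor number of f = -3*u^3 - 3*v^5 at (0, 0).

Type E8, Milnor number mu = 8.

The Hessian of f at 0 is [[0, 0], [0, 0]] with rank 0, so corank 2. A Groebner basis of the Jacobian ideal J(f) in C{u,v} is {v^4, u^2}; counting standard monomials gives mu = 8. Corank 2; j^3 = -3*u^3 is a perfect cube, so E-series; the 5-jet and mu = 8 give E_8.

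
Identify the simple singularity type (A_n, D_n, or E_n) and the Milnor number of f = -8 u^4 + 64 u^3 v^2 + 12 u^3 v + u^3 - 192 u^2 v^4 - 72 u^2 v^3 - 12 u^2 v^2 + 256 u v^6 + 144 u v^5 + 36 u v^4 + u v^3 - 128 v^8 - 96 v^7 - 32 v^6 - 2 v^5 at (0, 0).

Type E_7, Milnor number mu = 7.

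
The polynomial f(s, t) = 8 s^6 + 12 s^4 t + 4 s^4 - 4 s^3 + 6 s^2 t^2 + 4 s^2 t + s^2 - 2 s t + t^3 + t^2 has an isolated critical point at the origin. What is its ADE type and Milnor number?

The Hessian of f at 0 has rank 1. Corank 1: A-series; mu = 2 gives A_2.

Type A_{2}, Milnor number mu = 2.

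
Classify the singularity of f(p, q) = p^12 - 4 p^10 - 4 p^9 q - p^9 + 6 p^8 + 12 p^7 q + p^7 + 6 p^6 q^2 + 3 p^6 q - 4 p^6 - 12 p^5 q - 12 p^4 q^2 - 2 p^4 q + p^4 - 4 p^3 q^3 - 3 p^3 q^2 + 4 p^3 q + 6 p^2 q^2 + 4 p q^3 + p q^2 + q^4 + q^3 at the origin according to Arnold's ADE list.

D_5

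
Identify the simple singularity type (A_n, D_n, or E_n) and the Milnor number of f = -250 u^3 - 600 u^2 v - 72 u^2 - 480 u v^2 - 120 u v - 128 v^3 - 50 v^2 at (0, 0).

Type A_2, Milnor number mu = 2.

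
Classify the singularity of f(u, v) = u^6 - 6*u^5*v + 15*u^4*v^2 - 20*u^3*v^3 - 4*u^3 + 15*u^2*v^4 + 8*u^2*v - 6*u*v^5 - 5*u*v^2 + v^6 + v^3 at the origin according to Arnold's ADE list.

D_{7}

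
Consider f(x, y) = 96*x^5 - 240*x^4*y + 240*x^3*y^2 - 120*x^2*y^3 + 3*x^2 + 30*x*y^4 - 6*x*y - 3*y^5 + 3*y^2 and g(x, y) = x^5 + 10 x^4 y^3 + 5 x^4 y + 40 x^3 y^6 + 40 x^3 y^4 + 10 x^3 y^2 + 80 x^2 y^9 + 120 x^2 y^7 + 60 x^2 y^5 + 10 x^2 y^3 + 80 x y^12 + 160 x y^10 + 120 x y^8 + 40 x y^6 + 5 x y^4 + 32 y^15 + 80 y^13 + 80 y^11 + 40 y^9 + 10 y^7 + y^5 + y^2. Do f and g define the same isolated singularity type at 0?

The Hessian of f at 0 has rank 1. Corank 1: A-series; mu = 4 gives A_4. The Hessian of g at 0 has rank 1. Corank 1: A-series; mu = 4 gives A_4. Both have type A_4, hence right-equivalent.

Yes.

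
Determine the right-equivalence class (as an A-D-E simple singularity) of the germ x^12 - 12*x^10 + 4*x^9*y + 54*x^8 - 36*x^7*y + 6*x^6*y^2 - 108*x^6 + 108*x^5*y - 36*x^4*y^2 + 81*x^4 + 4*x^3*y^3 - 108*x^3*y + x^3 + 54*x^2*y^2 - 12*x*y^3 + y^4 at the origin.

E6

The Hessian of f at 0 has rank 0. Corank 2; j^3 = x^3 is a perfect cube, so E-series; the 4-jet and mu = 6 give E_6.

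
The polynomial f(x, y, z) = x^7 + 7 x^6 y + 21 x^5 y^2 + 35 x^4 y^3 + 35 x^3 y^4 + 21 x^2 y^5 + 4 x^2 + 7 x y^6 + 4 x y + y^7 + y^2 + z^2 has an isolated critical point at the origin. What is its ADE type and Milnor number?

Type A_{6}, Milnor number mu = 6.

The Hessian of f at 0 has rank 2. Corank 1: A-series; mu = 6 gives A_6.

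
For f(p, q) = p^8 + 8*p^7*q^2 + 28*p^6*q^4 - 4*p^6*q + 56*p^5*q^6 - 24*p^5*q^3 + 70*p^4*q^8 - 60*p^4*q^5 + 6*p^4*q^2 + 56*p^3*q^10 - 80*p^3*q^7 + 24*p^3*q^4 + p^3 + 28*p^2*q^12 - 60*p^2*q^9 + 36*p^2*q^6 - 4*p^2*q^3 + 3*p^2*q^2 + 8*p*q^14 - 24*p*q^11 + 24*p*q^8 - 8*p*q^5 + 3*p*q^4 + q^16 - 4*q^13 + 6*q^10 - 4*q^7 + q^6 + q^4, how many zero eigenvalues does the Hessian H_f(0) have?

2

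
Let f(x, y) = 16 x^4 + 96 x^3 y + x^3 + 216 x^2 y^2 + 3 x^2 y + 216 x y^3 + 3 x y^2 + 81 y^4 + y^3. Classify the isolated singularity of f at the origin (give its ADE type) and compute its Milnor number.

Type E_6, Milnor number mu = 6.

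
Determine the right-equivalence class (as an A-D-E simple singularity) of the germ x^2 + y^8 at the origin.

A_{7}

The Hessian of f at 0 is [[2, 0], [0, 0]] with rank 1, so corank 1. A Groebner basis of the Jacobian ideal J(f) in C{x,y} is {y^7, x}; counting standard monomials gives mu = 7. Corank 1: A-series; mu = 7 gives A_7.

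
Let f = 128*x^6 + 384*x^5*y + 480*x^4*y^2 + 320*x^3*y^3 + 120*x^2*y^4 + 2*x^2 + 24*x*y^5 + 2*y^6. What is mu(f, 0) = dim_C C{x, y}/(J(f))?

The Hessian of f at 0 has rank 1. Corank 1: A-series; mu = 5 gives A_5.

5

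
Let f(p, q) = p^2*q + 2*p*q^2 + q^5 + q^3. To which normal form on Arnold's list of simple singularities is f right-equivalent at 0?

The Hessian of f at 0 has rank 0. Corank 2; j^3 = q*(p + q)^2 has shape L^2 M (L != M), so D-series; mu = 6 gives D_6.

D6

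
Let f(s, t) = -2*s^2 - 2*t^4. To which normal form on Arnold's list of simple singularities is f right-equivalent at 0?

A3

The Hessian of f at 0 has rank 1. Corank 1: A-series; mu = 3 gives A_3.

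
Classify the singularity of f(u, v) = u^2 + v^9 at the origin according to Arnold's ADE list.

A_8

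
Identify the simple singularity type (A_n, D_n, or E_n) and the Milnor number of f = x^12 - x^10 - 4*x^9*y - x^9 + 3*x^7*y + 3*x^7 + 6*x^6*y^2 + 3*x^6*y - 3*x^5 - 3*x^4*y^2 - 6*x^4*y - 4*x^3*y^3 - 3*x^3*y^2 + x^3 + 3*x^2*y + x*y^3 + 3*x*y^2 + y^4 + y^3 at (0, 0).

The Hessian of f at 0 has rank 0. Corank 2; j^3 = (x + y)^3 is a perfect cube, so E-series; the 4-jet and mu = 7 give E_7.

Type E_7, Milnor number mu = 7.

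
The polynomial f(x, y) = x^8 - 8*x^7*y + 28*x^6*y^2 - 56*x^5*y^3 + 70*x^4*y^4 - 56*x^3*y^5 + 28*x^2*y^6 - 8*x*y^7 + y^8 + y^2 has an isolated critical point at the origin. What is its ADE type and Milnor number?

Type A_7, Milnor number mu = 7.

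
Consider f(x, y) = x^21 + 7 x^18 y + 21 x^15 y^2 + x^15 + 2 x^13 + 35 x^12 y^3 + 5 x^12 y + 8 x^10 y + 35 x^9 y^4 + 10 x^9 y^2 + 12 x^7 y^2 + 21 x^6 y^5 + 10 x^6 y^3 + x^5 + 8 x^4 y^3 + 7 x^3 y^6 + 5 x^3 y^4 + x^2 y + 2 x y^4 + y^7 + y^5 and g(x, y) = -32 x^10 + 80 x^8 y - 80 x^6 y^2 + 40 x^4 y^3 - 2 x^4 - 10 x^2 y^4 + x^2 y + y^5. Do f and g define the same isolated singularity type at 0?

The Hessian of f at 0 has rank 0. Corank 2; j^3 = x^2*y has shape L^2 M (L != M), so D-series; mu = 6 gives D_6. The Hessian of g at 0 has rank 0. Corank 2; j^3 = x^2*y has shape L^2 M (L != M), so D-series; mu = 6 gives D_6. Both have type D_6, hence right-equivalent.

Yes.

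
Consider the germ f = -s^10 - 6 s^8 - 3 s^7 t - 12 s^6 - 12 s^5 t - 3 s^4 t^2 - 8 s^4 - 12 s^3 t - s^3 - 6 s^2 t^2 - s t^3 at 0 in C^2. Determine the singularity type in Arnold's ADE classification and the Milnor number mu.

The Hessian of f at 0 has rank 0. Corank 2; j^3 = -s^3 is a perfect cube, so E-series; the 4-jet and mu = 7 give E_7.

Type E7, Milnor number mu = 7.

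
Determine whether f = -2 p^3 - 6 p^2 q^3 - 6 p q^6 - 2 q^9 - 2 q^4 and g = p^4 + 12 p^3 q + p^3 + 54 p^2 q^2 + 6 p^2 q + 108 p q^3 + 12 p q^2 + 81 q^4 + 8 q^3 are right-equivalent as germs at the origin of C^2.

Yes.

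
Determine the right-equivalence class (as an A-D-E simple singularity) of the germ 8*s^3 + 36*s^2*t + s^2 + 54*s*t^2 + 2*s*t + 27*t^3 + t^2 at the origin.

A2

The Hessian of f at 0 has rank 1. Corank 1: A-series; mu = 2 gives A_2.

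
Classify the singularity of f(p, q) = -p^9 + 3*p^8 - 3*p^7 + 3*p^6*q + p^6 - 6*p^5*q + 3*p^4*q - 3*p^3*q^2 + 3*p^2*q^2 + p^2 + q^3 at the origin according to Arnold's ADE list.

The Hessian of f at 0 is [[2, 0], [0, 0]] with rank 1, so corank 1. A Groebner basis of the Jacobian ideal J(f) in C{p,q} is {q^2, p}; counting standard monomials gives mu = 2. Corank 1: A-series; mu = 2 gives A_2.

A_{2}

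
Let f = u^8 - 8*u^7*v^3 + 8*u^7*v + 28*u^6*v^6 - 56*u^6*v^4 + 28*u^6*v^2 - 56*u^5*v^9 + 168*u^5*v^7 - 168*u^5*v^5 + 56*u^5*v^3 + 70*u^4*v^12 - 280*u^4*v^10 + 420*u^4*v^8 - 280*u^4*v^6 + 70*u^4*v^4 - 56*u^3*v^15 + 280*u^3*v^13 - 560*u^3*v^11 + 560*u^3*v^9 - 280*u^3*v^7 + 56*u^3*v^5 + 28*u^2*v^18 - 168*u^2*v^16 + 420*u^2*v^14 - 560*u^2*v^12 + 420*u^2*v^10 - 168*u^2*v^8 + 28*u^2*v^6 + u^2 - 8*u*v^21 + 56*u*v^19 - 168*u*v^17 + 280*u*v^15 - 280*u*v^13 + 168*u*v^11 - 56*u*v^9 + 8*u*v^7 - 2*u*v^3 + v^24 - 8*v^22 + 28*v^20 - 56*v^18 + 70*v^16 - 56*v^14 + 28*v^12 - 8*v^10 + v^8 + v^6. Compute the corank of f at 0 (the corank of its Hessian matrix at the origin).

1

The Hessian at 0 is [[2, 0], [0, 0]] of rank 1; hence corank 1.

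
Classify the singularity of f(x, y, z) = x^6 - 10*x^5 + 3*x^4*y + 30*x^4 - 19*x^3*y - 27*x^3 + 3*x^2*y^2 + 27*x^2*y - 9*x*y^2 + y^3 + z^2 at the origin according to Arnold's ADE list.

E7

The Hessian of f at 0 has rank 1. Corank 2; j^3 = -(3*x - y)^3 is a perfect cube, so E-series; the 4-jet and mu = 7 give E_7.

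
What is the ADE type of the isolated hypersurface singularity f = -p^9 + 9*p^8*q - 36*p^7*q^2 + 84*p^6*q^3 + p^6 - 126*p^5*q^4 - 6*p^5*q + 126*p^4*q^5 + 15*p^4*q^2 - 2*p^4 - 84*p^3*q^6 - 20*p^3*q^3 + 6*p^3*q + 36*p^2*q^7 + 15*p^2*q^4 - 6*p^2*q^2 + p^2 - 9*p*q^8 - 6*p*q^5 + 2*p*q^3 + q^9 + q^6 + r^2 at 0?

A8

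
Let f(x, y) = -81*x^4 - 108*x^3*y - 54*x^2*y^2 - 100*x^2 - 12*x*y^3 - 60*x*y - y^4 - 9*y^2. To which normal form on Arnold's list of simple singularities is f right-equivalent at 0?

The Hessian of f at 0 is [[-200, -60], [-60, -18]] with rank 1, so corank 1. A Groebner basis of the Jacobian ideal J(f) in C{x,y} is {y^3, x + 3*y/10}; counting standard monomials gives mu = 3. Corank 1: A-series; mu = 3 gives A_3.

A_3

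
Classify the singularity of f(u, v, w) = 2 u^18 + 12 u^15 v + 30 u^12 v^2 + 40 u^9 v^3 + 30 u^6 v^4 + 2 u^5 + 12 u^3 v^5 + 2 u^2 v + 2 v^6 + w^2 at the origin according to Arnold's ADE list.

D_{7}

The Hessian of f at 0 has rank 1. Corank 2; j^3 = 2*u^2*v has shape L^2 M (L != M), so D-series; mu = 7 gives D_7.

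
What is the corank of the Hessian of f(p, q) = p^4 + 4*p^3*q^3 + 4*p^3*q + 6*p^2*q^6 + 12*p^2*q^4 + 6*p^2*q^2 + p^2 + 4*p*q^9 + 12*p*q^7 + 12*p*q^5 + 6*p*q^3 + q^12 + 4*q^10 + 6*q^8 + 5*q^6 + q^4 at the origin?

1

Hessian at 0 has rank 1.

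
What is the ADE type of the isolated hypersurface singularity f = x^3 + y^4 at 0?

The Hessian of f at 0 has rank 0. Corank 2; j^3 = x^3 is a perfect cube, so E-series; the 4-jet and mu = 6 give E_6.

E6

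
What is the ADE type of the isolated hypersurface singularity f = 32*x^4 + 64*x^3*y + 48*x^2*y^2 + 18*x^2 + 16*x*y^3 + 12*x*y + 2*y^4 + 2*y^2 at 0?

A_3

The Hessian of f at 0 has rank 1. Corank 1: A-series; mu = 3 gives A_3.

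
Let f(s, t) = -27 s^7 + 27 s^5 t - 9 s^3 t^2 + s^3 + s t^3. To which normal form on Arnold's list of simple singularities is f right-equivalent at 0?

E_{7}

The Hessian of f at 0 has rank 0. Corank 2; j^3 = s^3 is a perfect cube, so E-series; the 4-jet and mu = 7 give E_7.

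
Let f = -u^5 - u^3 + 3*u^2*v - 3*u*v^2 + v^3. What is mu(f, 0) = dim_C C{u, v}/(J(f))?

8

The Hessian of f at 0 is [[0, 0], [0, 0]] with rank 0, so corank 2. A Groebner basis of the Jacobian ideal J(f) in C{u,v} is {v^5, u*v^3 - 3*v^4/4, u^2 - 2*u*v + v^2}; counting standard monomials gives mu = 8. Corank 2; j^3 = -(u - v)^3 is a perfect cube, so E-series; the 5-jet and mu = 8 give E_8.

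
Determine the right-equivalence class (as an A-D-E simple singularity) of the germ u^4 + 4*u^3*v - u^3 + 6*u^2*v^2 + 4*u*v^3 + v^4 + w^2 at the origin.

E6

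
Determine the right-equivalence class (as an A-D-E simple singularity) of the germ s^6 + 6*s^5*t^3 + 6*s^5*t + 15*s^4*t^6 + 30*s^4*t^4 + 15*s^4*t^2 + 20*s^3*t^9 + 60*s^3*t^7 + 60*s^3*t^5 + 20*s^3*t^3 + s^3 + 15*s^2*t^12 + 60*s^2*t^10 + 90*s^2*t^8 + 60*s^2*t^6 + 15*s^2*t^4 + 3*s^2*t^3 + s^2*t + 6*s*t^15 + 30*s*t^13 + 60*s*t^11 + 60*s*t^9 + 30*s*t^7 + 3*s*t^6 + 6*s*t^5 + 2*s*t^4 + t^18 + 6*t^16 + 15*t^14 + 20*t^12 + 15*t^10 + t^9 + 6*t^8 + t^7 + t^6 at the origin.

D7

The Hessian of f at 0 has rank 0. Corank 2; j^3 = s^2*(s + t) has shape L^2 M (L != M), so D-series; mu = 7 gives D_7.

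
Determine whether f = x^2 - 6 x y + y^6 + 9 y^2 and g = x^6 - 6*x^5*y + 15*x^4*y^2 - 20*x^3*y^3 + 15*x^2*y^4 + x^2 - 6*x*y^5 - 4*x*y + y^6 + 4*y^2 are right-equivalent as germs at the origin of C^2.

Yes.

The Hessian of f at 0 has rank 1. Corank 1: A-series; mu = 5 gives A_5. The Hessian of g at 0 has rank 1. Corank 1: A-series; mu = 5 gives A_5. Both have type A_5, hence right-equivalent.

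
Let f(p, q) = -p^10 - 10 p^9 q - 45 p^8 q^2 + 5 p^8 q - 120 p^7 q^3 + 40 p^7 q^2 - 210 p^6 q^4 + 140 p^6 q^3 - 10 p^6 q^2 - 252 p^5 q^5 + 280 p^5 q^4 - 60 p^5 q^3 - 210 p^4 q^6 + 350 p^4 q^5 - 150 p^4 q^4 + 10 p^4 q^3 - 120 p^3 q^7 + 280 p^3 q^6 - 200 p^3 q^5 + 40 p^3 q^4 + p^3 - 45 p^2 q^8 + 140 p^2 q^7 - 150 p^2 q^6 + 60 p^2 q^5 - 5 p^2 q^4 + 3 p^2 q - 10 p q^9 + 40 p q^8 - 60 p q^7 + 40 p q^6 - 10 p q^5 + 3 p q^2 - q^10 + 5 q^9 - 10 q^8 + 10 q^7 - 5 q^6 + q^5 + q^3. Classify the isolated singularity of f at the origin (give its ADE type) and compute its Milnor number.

Type E8, Milnor number mu = 8.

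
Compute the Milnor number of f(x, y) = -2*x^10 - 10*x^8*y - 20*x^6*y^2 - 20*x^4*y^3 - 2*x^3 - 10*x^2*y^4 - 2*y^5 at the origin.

8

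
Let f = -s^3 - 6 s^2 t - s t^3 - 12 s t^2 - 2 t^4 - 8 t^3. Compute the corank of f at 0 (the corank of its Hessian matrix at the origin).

Hessian at 0 has rank 0.

2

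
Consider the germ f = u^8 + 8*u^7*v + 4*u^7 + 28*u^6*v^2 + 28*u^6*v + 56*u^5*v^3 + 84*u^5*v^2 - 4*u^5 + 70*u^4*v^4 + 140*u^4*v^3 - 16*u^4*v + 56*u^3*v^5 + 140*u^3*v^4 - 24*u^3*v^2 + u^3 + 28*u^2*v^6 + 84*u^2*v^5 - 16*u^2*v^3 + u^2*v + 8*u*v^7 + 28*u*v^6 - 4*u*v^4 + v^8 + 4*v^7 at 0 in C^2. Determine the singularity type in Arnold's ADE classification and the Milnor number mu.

Type D_{9}, Milnor number mu = 9.

The Hessian of f at 0 is [[0, 0], [0, 0]] with rank 0, so corank 2. A Groebner basis of the Jacobian ideal J(f) in C{u,v} is {u^2*v^2, -u^2*v - u^2/2 + u*v^3, 4*u^2*v + 3*u^2/2 - u*v/2 + v^4, u^3}; counting standard monomials gives mu = 9. Corank 2; j^3 = u^2*(u + v) has shape L^2 M (L != M), so D-series; mu = 9 gives D_9.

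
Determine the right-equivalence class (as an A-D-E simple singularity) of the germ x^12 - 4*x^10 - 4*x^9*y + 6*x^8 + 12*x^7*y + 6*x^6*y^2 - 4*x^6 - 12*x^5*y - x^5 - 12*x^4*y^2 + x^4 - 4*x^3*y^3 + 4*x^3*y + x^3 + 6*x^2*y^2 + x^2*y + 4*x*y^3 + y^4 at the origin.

The Hessian of f at 0 has rank 0. Corank 2; j^3 = x^2*(x + y) has shape L^2 M (L != M), so D-series; mu = 5 gives D_5.

D_{5}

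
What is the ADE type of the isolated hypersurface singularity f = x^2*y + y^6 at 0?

D7

The Hessian of f at 0 is [[0, 0], [0, 0]] with rank 0, so corank 2. A Groebner basis of the Jacobian ideal J(f) in C{x,y} is {x^2/6 + y^5, x^3, x*y}; counting standard monomials gives mu = 7. Corank 2; j^3 = x^2*y has shape L^2 M (L != M), so D-series; mu = 7 gives D_7.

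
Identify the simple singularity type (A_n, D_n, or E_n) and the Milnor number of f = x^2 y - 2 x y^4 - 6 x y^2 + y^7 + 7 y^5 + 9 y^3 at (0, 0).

The Hessian of f at 0 is [[0, 0], [0, 0]] with rank 0, so corank 2. A Groebner basis of the Jacobian ideal J(f) in C{x,y} is {-x*y + y^4 + 3*y^2, x*y^2 - 3*y^3, x^2 - x*y - 6*y^2}; counting standard monomials gives mu = 6. Corank 2; j^3 = y*(x - 3*y)^2 has shape L^2 M (L != M), so D-series; mu = 6 gives D_6.

Type D_6, Milnor number mu = 6.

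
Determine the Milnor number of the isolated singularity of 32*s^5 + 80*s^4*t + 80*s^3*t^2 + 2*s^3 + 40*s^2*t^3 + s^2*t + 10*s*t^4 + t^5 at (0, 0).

6

The Hessian of f at 0 has rank 0. Corank 2; j^3 = s^2*(2*s + t) has shape L^2 M (L != M), so D-series; mu = 6 gives D_6.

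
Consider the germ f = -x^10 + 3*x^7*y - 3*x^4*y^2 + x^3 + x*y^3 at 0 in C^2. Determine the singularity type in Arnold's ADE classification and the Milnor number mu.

Type E7, Milnor number mu = 7.

The Hessian of f at 0 is [[0, 0], [0, 0]] with rank 0, so corank 2. A Groebner basis of the Jacobian ideal J(f) in C{x,y} is {x^3, x*y^2, 3*x^2 + y^3}; counting standard monomials gives mu = 7. Corank 2; j^3 = x^3 is a perfect cube, so E-series; the 4-jet and mu = 7 give E_7.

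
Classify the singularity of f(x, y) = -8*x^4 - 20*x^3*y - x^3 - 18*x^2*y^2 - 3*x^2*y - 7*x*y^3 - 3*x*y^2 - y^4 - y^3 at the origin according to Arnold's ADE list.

E_7

The Hessian of f at 0 is [[0, 0], [0, 0]] with rank 0, so corank 2. A Groebner basis of the Jacobian ideal J(f) in C{x,y} is {3*x^2/4 + 3*x*y/2 + y^4 - y^3/4 + 3*y^2/4, x^3 + 9*x^2/4 + 9*x*y/2 + y^3/4 + 9*y^2/4, x^2*y - 7*x^2/4 - 7*x*y/2 - 5*y^3/12 - 7*y^2/4, x^2 + x*y^2 + 2*x*y + 2*y^3/3 + y^2}; counting standard monomials gives mu = 7. Corank 2; j^3 = -(x + y)^3 is a perfect cube, so E-series; the 4-jet and mu = 7 give E_7.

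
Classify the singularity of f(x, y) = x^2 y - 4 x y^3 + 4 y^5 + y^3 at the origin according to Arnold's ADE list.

The Hessian of f at 0 has rank 0. Corank 2; j^3 = y*(x^2 + y^2) splits into three distinct lines over C (the quadratic factor has nonzero discriminant), so D_4.

D_4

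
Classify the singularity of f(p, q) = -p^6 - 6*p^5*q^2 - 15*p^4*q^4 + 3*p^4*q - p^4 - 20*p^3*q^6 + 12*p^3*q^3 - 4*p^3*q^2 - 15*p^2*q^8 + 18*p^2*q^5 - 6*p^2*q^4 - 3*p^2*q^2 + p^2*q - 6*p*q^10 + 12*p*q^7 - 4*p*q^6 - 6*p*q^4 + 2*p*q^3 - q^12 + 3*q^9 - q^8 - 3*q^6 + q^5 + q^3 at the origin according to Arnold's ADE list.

D4

The Hessian of f at 0 is [[0, 0], [0, 0]] with rank 0, so corank 2. A Groebner basis of the Jacobian ideal J(f) in C{p,q} is {q^3, p^2 + 3*q^2, p*q}; counting standard monomials gives mu = 4. Corank 2; j^3 = q*(p^2 + q^2) splits into three distinct lines over C (the quadratic factor has nonzero discriminant), so D_4.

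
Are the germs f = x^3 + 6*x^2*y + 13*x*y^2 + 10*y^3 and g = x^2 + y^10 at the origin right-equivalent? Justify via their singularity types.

The Hessian of f at 0 has rank 0. Corank 2; j^3 = (x + 2*y)*(x^2 + 4*x*y + 5*y^2) splits into three distinct lines over C (the quadratic factor has nonzero discriminant), so D_4. The Hessian of g at 0 has rank 1. Corank 1: A-series; mu = 9 gives A_9. f is D_4 but g is A_9, hence not right-equivalent.

No.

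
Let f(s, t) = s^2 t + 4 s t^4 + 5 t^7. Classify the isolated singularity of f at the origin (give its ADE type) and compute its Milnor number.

The Hessian of f at 0 has rank 0. Corank 2; j^3 = s^2*t has shape L^2 M (L != M), so D-series; mu = 8 gives D_8.

Type D_8, Milnor number mu = 8.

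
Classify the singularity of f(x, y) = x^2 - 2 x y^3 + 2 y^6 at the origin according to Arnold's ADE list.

The Hessian of f at 0 is [[2, 0], [0, 0]] with rank 1, so corank 1. A Groebner basis of the Jacobian ideal J(f) in C{x,y} is {x*y^2, -x + y^3, x^2}; counting standard monomials gives mu = 5. Corank 1: A-series; mu = 5 gives A_5.

A_5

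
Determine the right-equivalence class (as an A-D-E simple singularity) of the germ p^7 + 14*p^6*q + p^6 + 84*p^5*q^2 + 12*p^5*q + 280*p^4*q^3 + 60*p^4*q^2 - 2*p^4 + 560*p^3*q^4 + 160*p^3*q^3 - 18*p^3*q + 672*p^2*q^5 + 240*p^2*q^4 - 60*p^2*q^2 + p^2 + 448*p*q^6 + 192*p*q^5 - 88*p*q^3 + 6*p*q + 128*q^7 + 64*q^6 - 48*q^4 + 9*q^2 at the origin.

A6

The Hessian of f at 0 has rank 1. Corank 1: A-series; mu = 6 gives A_6.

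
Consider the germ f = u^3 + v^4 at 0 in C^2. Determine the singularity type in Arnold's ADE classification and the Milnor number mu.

The Hessian of f at 0 is [[0, 0], [0, 0]] with rank 0, so corank 2. A Groebner basis of the Jacobian ideal J(f) in C{u,v} is {v^3, u^2}; counting standard monomials gives mu = 6. Corank 2; j^3 = u^3 is a perfect cube, so E-series; the 4-jet and mu = 6 give E_6.

Type E6, Milnor number mu = 6.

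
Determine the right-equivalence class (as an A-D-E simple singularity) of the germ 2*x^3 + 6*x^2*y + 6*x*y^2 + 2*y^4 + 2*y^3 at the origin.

E6

The Hessian of f at 0 is [[0, 0], [0, 0]] with rank 0, so corank 2. A Groebner basis of the Jacobian ideal J(f) in C{x,y} is {y^3, x^2 + 2*x*y + y^2}; counting standard monomials gives mu = 6. Corank 2; j^3 = 2*(x + y)^3 is a perfect cube, so E-series; the 4-jet and mu = 6 give E_6.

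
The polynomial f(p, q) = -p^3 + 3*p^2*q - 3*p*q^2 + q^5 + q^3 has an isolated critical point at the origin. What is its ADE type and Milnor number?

The Hessian of f at 0 has rank 0. Corank 2; j^3 = -(p - q)^3 is a perfect cube, so E-series; the 5-jet and mu = 8 give E_8.

Type E_{8}, Milnor number mu = 8.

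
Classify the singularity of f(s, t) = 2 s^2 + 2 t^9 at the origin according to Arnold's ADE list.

A_8

The Hessian of f at 0 is [[4, 0], [0, 0]] with rank 1, so corank 1. A Groebner basis of the Jacobian ideal J(f) in C{s,t} is {t^8, s}; counting standard monomials gives mu = 8. Corank 1: A-series; mu = 8 gives A_8.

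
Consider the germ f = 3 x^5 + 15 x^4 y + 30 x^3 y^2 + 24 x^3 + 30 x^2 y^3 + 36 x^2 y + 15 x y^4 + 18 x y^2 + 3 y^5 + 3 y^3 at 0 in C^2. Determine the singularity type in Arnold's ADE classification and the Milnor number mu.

Type E8, Milnor number mu = 8.

The Hessian of f at 0 is [[0, 0], [0, 0]] with rank 0, so corank 2. A Groebner basis of the Jacobian ideal J(f) in C{x,y} is {y^5, x*y^3 + 5*y^4/8, x^2 + x*y + y^2/4}; counting standard monomials gives mu = 8. Corank 2; j^3 = 3*(2*x + y)^3 is a perfect cube, so E-series; the 5-jet and mu = 8 give E_8.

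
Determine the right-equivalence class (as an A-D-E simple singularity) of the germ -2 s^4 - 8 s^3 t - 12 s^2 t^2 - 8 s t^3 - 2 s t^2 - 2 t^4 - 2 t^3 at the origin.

D_5

The Hessian of f at 0 is [[0, 0], [0, 0]] with rank 0, so corank 2. A Groebner basis of the Jacobian ideal J(f) in C{s,t} is {s^3 + t^2/4, t^3, s*t + t^2}; counting standard monomials gives mu = 5. Corank 2; j^3 = -2*t^2*(s + t) has shape L^2 M (L != M), so D-series; mu = 5 gives D_5.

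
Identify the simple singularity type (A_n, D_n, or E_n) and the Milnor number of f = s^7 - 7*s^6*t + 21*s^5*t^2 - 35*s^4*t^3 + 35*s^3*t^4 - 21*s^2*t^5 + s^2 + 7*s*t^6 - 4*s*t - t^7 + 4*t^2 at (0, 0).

The Hessian of f at 0 is [[2, -4], [-4, 8]] with rank 1, so corank 1. A Groebner basis of the Jacobian ideal J(f) in C{s,t} is {t^6, s - 2*t}; counting standard monomials gives mu = 6. Corank 1: A-series; mu = 6 gives A_6.

Type A_6, Milnor number mu = 6.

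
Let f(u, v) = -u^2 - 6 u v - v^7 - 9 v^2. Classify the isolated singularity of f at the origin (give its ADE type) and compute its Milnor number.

Type A6, Milnor number mu = 6.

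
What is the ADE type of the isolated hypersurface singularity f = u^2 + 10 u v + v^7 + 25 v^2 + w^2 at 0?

The Hessian of f at 0 is [[2, 10, 0], [10, 50, 0], [0, 0, 2]] with rank 2, so corank 1. A Groebner basis of the Jacobian ideal J(f) in C{u,v,w} is {v^6, u + 5*v, w}; counting standard monomials gives mu = 6. Corank 1: A-series; mu = 6 gives A_6.

A6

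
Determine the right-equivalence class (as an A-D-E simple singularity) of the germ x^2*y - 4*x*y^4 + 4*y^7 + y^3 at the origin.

The Hessian of f at 0 has rank 0. Corank 2; j^3 = y*(x^2 + y^2) splits into three distinct lines over C (the quadratic factor has nonzero discriminant), so D_4.

D4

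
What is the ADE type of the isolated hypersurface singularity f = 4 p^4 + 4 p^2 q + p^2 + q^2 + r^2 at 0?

A_{1}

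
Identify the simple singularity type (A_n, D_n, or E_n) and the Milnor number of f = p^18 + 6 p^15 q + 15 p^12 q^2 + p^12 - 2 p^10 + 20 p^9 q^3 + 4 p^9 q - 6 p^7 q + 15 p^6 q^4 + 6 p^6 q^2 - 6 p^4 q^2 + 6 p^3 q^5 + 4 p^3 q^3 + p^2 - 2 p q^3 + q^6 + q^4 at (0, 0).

Type A_3, Milnor number mu = 3.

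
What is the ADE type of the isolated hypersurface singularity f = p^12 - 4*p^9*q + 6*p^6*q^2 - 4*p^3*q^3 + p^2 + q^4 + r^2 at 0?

The Hessian of f at 0 is [[2, 0, 0], [0, 0, 0], [0, 0, 2]] with rank 2, so corank 1. A Groebner basis of the Jacobian ideal J(f) in C{p,q,r} is {q^3, p, r}; counting standard monomials gives mu = 3. Corank 1: A-series; mu = 3 gives A_3.

A_{3}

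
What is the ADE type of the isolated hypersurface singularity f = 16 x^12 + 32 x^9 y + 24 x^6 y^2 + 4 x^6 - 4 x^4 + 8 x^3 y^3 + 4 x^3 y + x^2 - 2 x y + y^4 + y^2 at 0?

A3

The Hessian of f at 0 has rank 1. Corank 1: A-series; mu = 3 gives A_3.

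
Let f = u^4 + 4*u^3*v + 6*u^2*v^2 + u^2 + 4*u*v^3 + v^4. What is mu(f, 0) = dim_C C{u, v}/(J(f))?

3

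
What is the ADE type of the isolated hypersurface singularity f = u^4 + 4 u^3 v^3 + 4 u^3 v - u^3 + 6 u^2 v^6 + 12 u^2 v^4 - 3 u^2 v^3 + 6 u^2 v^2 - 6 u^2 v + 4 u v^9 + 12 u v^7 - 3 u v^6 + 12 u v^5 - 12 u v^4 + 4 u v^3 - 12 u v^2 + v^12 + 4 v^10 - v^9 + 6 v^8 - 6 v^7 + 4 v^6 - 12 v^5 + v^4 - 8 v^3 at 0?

The Hessian of f at 0 is [[0, 0], [0, 0]] with rank 0, so corank 2. A Groebner basis of the Jacobian ideal J(f) in C{u,v} is {v^4, u*v^2 + 5*v^3/3, u^2 + 4*u*v + 4*v^2}; counting standard monomials gives mu = 6. Corank 2; j^3 = -(u + 2*v)^3 is a perfect cube, so E-series; the 4-jet and mu = 6 give E_6.

E6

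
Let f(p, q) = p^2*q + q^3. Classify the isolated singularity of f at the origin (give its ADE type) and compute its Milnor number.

The Hessian of f at 0 has rank 0. Corank 2; j^3 = q*(p^2 + q^2) splits into three distinct lines over C (the quadratic factor has nonzero discriminant), so D_4.

Type D4, Milnor number mu = 4.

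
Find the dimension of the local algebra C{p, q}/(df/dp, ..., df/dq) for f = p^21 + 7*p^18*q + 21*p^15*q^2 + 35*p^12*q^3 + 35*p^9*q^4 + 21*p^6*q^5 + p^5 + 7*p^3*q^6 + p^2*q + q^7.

8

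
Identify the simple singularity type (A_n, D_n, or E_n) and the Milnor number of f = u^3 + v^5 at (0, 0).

Type E_8, Milnor number mu = 8.

The Hessian of f at 0 is [[0, 0], [0, 0]] with rank 0, so corank 2. A Groebner basis of the Jacobian ideal J(f) in C{u,v} is {v^4, u^2}; counting standard monomials gives mu = 8. Corank 2; j^3 = u^3 is a perfect cube, so E-series; the 5-jet and mu = 8 give E_8.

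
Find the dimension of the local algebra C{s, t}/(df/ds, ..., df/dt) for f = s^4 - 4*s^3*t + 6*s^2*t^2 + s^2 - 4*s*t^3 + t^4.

3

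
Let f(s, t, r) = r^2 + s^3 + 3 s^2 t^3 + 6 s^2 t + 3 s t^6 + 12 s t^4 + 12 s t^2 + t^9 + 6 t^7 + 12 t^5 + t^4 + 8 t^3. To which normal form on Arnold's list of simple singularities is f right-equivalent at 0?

E_6

The Hessian of f at 0 has rank 1. Corank 2; j^3 = (s + 2*t)^3 is a perfect cube, so E-series; the 4-jet and mu = 6 give E_6.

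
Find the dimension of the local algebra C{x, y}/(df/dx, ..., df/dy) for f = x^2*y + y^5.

6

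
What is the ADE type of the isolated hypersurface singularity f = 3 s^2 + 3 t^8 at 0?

A_{7}

The Hessian of f at 0 has rank 1. Corank 1: A-series; mu = 7 gives A_7.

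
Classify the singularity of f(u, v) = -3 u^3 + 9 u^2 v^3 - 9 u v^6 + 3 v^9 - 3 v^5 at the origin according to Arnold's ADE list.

The Hessian of f at 0 has rank 0. Corank 2; j^3 = -3*u^3 is a perfect cube, so E-series; the 5-jet and mu = 8 give E_8.

E8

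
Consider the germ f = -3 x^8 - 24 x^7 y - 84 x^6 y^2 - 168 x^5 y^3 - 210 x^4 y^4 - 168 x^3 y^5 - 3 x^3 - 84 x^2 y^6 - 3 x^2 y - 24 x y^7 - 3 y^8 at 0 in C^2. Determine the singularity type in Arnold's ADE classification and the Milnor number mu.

The Hessian of f at 0 is [[0, 0], [0, 0]] with rank 0, so corank 2. A Groebner basis of the Jacobian ideal J(f) in C{x,y} is {-x*y/8 + y^7, x*y^2, x^2 + x*y}; counting standard monomials gives mu = 9. Corank 2; j^3 = -3*x^2*(x + y) has shape L^2 M (L != M), so D-series; mu = 9 gives D_9.

Type D_{9}, Milnor number mu = 9.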